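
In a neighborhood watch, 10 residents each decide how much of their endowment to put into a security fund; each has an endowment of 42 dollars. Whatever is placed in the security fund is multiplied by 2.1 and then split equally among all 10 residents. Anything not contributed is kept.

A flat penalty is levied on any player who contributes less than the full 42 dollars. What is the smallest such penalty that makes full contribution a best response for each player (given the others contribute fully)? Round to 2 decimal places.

Given the others contribute fully, the best deviation is to contribute 0 (any partial contribution still incurs the fine and gives up units whose private return 0.2100 is below 1).
Deviating from 42 to 0 saves 42 dollars but forfeits the deviator's share of the drop in the security fund: 2.1/10 × 42 = 8.82.
So the deviation gain is 42 − 8.82 = 33.18, and the fine must be at least 33.18 dollars to wipe it out.

33.18 dollars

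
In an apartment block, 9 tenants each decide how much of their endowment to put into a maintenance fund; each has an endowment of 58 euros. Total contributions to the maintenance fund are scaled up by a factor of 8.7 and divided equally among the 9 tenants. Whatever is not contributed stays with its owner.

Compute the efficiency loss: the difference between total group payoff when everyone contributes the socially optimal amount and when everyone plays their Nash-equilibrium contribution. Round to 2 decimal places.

Each contributed unit returns 8.7/9 = 0.9667 to its contributor — below 1 — so contributing 0 is dominant for every player. At the Nash equilibrium everyone keeps their 58, and the group total is 9 × 58 = 522.
Each contributed unit returns 8.700 to the group as a whole (0.9667 to each of 9 players), which exceeds 1, so the social optimum is full contribution: group total = 8.700 × 522 = 4541.40.
Efficiency loss = 4541.40 − 522 = 4019.40.

4019.40 euros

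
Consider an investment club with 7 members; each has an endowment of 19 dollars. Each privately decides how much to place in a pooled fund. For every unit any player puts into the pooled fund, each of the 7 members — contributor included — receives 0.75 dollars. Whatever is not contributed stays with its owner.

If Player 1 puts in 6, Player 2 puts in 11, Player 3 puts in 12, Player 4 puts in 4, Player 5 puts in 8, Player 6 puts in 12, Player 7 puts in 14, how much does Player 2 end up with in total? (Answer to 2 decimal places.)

58.25 dollars

Total contributed: 6 + 11 + 12 + 4 + 8 + 12 + 14 = 67.
Each receives 0.75 × 67 = 50.25 from the pooled fund.
Player 2 keeps 19 − 11 = 8, so Player 2's payoff is 8 + 50.25 = 58.25.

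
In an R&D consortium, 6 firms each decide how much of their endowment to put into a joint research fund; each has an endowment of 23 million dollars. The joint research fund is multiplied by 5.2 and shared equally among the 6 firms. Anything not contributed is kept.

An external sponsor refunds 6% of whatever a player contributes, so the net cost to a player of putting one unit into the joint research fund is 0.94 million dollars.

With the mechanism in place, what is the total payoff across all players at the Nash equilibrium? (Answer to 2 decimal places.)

The effective private return is (5.2/6) / 0.94 = 0.9220, which is still under 1, so the mechanism doesn't change anyone's dominant strategy: zero contribution.
At the Nash equilibrium no one contributes; group total payoff = 6 × 23 = 138.

138.00 million dollars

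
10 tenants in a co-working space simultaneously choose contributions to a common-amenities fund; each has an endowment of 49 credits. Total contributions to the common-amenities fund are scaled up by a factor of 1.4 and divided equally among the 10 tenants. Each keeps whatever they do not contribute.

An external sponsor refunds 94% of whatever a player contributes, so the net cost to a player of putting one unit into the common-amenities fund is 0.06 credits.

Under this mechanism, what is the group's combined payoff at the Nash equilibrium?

1146.60 credits

Under the mechanism each unit contributed yields (1.4/10) / 0.06 = 2.3333 back to its contributor per unit of net cost, which exceeds 1, making full contribution the dominant choice for everyone.
So the Nash equilibrium is full contribution by all 10; the group earns 10 × (49 × 0.94 + 1.4 × 49) = 1146.60.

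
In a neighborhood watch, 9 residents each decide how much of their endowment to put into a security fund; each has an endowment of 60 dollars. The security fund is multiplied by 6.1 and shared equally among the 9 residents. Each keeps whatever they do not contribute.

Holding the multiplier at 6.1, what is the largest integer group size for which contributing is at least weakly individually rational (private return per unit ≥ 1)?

6

Private return per unit is 6.1/(group size), which is ≥ 1 whenever the group size is ≤ 6.1.
The largest such integer is 6.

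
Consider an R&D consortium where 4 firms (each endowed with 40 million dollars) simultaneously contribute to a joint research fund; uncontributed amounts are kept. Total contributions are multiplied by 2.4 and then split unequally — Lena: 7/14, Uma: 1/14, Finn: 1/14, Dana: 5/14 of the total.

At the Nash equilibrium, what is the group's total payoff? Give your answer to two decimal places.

For player j, contributing a unit is worthwhile iff 2.4 × (j's share) ≥ 1, i.e. iff j's share is at least 0.4167.
Lena alone (share 7/14) is above the threshold, contributing 40; the remaining 3 contribute 0. Total contributed: 40.
The joint research fund pays out 2.4 × 40 = 96.00 in total (split across the unequal shares, but the aggregate is all that matters for the group sum).
The 3 free-riders keep 40 each, adding 120. Group total = 120 + 96.00 = 216.00.

216.00 million dollars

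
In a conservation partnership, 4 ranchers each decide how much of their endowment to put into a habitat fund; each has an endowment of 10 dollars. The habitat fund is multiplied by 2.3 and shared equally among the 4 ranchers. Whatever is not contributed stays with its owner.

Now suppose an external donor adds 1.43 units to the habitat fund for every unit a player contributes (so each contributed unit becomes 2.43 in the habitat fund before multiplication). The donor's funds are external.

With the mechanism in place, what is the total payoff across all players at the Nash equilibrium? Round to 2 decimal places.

With the mechanism, a contributed unit returns 2.3 × 2.43 / 4 = 1.3973 per unit of net cost to the contributor — now above 1 — so contributing fully is weakly dominant for every player.
At the Nash equilibrium everyone contributes 10. Group total payoff = 2.3 × 2.43 × 40 = 223.56.

223.56 dollars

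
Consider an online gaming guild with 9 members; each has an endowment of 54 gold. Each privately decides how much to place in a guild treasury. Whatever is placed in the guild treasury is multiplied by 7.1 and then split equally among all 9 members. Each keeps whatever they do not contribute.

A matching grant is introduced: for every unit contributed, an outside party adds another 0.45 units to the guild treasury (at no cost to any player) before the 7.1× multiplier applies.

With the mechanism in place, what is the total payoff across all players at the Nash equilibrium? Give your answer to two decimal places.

The effective private return per unit is now 7.1 × 1.45 / 9 = 1.1439 > 1, so every player's dominant strategy flips to full contribution.
So the Nash equilibrium is full contribution by all 9; the group earns 7.1 × 1.45 × 486 = 5003.37.

5003.37 gold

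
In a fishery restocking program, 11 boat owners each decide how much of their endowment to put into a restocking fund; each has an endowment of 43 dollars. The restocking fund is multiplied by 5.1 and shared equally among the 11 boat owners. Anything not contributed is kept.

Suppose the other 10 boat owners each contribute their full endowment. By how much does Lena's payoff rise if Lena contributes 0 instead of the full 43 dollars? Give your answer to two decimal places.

23.06 dollars

Switching from a contribution of 43 to 0 lets Lena keep an extra 43 dollars, but lowers the restocking fund by 43, which costs Lena their own share of that drop: 5.1/11 × 43 = 19.94.
Net gain = 43 − 19.94 = 23.06. The private return per contributed unit (0.4636) is below 1, so free-riding is indeed the best response regardless of what the others do.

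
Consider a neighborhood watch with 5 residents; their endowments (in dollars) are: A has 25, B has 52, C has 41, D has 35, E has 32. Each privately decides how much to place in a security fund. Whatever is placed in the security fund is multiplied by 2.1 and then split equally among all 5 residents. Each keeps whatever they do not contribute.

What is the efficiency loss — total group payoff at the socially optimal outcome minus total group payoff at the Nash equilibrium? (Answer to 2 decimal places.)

The private return per contributed unit is 2.1/5 = 0.4200 < 1 for every player regardless of endowment, so the Nash equilibrium is zero contribution and the group total is Σ E_j = 25 + 52 + 41 + 35 + 32 = 185.
Each contributed unit returns 2.100 to the group, so the social optimum is full contribution by everyone: group total = 2.100 × 185 = 388.50.
Efficiency loss = (2.100 − 1) × 185 = 203.50.

203.50 dollars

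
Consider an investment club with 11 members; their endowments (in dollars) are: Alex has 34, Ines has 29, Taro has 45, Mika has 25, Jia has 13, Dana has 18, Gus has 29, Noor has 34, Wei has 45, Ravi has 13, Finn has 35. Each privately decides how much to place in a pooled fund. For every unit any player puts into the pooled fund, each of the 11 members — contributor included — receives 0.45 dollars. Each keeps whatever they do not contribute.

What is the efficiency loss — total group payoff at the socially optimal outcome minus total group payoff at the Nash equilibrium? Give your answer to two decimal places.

The private return per contributed unit is 0.45 < 1 for everyone, so the Nash equilibrium is zero contribution and the group total is Σ E_j = 34 + 29 + 45 + 25 + 13 + 18 + 29 + 34 + 45 + 13 + 35 = 320.
Each contributed unit returns 4.950 to the group, so the social optimum is full contribution by everyone: group total = 4.950 × 320 = 1584.00.
Efficiency loss = (4.950 − 1) × 320 = 1264.00.

1264.00 dollars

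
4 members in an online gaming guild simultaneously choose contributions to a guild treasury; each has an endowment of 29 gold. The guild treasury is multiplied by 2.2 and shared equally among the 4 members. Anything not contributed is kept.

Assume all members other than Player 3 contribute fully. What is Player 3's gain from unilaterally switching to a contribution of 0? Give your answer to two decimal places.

13.05 gold

Switching from a contribution of 29 to 0 lets Player 3 keep an extra 29 gold, but lowers the guild treasury by 29, which costs Player 3 their own share of that drop: 2.2/4 × 29 = 15.95.
Net gain = 29 − 15.95 = 13.05. The private return per contributed unit (0.5500) is below 1, so free-riding is indeed the best response regardless of what the others do.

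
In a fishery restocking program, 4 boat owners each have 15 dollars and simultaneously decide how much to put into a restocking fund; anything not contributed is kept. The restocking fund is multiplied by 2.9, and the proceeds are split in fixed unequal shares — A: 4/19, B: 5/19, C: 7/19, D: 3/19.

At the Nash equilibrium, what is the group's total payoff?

88.50 dollars

A player with share s gets back 2.9·s per unit contributed, so full contribution is dominant for anyone with s > 1/2.9 = 0.3448 and zero contribution is dominant for anyone below.
The only share above 0.3448 is C's 7/19, contributing 15; the remaining 3 contribute 0. Total contributed: 15.
The restocking fund pays out 2.9 × 15 = 43.50 in total (split across the unequal shares, but the aggregate is all that matters for the group sum).
The 3 free-riders keep 15 each, adding 45. Group total = 45 + 43.50 = 88.50.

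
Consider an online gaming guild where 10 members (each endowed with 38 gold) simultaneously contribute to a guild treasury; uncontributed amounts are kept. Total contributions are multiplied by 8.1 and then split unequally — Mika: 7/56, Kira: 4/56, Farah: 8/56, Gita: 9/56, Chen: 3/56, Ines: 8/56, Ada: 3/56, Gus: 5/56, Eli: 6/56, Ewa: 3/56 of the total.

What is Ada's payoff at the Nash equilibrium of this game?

Player j's private return per contributed unit is 8.1 × (j's share). Contributing is weakly dominant for j when that share is at least 1/8.1 = 0.1235, and contributing 0 is dominant otherwise.
The shares above 0.1235 belong to Mika, Farah, Gita and Ines, contributing 38 each; the remaining 6 contribute 0. Total contributed: 152.
Ada keeps 38 and receives 8.1 × 152 × 3/56 = 65.96 from the guild treasury, for a payoff of 103.96.

103.96 gold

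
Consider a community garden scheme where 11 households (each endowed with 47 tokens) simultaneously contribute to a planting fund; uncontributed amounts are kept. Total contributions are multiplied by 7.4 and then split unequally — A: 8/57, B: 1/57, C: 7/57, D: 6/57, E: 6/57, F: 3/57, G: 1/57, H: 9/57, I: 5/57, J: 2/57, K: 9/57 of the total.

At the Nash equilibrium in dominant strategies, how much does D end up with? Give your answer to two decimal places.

Each unit j contributes comes back to j as 7.4 × (j's share), so j prefers to contribute only if that share exceeds 1/7.4 = 0.1351; otherwise keeping the unit dominates.
The shares above 0.1351 belong to A, H and K, contributing 47 each; the remaining 8 contribute 0. Total contributed: 141.
D keeps 47 and receives 7.4 × 141 × 6/57 = 109.83 from the planting fund, for a payoff of 156.83.

156.83 tokens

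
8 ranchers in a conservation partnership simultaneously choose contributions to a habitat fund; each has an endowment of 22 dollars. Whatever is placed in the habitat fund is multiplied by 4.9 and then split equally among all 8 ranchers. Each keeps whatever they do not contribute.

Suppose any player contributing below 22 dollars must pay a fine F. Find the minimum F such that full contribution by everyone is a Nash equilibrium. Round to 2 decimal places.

8.53 dollars

Given the others contribute fully, the best deviation is to contribute 0 (any partial contribution still incurs the fine and gives up units whose private return 0.6125 is below 1).
Deviating from 22 to 0 saves 22 dollars but forfeits the deviator's share of the drop in the habitat fund: 4.9/8 × 22 = 13.47.
So the deviation gain is 22 − 13.47 = 8.53, and the fine must be at least 8.53 dollars to wipe it out.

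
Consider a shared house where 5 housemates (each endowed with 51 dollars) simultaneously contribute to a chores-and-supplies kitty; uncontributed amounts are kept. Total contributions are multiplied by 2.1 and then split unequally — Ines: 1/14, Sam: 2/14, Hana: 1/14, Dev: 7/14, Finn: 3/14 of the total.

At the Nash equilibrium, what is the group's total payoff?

Each unit j contributes comes back to j as 2.1 × (j's share), so j prefers to contribute only if that share exceeds 1/2.1 = 0.4762; otherwise keeping the unit dominates.
The only share above 0.4762 is Dev's 7/14, contributing 51; the remaining 4 contribute 0. Total contributed: 51.
The chores-and-supplies kitty pays out 2.1 × 51 = 107.10 in total (split across the unequal shares, but the aggregate is all that matters for the group sum).
The 4 free-riders keep 51 each, adding 204. Group total = 204 + 107.10 = 311.10.

311.10 dollars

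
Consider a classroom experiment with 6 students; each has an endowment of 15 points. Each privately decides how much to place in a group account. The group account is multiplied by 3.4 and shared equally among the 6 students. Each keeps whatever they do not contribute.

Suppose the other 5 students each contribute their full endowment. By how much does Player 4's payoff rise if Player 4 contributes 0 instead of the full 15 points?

Switching from a contribution of 15 to 0 lets Player 4 keep an extra 15 points, but lowers the group account by 15, which costs Player 4 their own share of that drop: 3.4/6 × 15 = 8.50.
Net gain = 15 − 8.50 = 6.50. The private return per contributed unit (0.5667) is below 1, so free-riding is indeed the best response regardless of what the others do.

6.50 points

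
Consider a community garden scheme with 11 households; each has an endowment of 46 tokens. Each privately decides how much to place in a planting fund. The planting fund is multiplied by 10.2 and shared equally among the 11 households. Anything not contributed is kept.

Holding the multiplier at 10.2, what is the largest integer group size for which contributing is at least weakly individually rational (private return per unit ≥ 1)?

10

Private return per unit is 10.2/(group size), which is ≥ 1 whenever the group size is ≤ 10.2.
The largest such integer is 10.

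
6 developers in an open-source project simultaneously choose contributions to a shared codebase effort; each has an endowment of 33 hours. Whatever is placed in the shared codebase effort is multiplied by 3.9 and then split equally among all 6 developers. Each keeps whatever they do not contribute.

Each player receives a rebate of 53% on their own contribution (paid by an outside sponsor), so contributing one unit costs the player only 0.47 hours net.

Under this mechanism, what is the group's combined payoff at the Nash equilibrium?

877.14 hours

The effective private return per unit is now (3.9/6) / 0.47 = 1.3830 > 1, so every player's dominant strategy flips to full contribution.
At the Nash equilibrium everyone contributes 33. Group total payoff = 6 × (33 × 0.53 + 3.9 × 33) = 877.14.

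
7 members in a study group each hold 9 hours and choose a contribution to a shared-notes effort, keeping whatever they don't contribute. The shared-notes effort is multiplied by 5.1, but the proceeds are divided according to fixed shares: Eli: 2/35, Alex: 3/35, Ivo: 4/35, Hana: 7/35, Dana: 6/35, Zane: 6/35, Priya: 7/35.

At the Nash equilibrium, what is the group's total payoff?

136.80 hours

A player with share s gets back 5.1·s per unit contributed, so full contribution is dominant for anyone with s > 1/5.1 = 0.1961 and zero contribution is dominant for anyone below.
Hana and Priya are above the threshold, contributing 9 each; the remaining 5 contribute 0. Total contributed: 18.
The shared-notes effort pays out 5.1 × 18 = 91.80 in total (split across the unequal shares, but the aggregate is all that matters for the group sum).
The 5 free-riders keep 9 each, adding 45. Group total = 45 + 91.80 = 136.80.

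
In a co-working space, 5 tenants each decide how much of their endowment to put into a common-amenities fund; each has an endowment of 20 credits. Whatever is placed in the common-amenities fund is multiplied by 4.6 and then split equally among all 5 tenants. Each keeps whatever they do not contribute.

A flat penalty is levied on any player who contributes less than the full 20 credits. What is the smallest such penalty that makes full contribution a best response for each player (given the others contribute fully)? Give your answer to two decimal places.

1.60 credits

Given the others contribute fully, the best deviation is to contribute 0 (any partial contribution still incurs the fine and gives up units whose private return 0.9200 is below 1).
Deviating from 20 to 0 saves 20 credits but forfeits the deviator's share of the drop in the common-amenities fund: 4.6/5 × 20 = 18.40.
So the deviation gain is 20 − 18.40 = 1.60, and the fine must be at least 1.60 credits to wipe it out.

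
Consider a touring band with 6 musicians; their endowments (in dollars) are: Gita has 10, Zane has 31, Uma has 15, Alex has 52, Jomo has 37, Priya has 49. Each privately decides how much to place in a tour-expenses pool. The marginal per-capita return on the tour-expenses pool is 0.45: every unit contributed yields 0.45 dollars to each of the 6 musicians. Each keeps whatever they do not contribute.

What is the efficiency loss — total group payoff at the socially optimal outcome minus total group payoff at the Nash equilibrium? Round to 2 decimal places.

329.80 dollars

The private return per contributed unit is 0.45 < 1 for everyone, so the Nash equilibrium is zero contribution and the group total is Σ E_j = 10 + 31 + 15 + 52 + 37 + 49 = 194.
Each contributed unit returns 2.700 to the group, so the social optimum is full contribution by everyone: group total = 2.700 × 194 = 523.80.
Efficiency loss = (2.700 − 1) × 194 = 329.80.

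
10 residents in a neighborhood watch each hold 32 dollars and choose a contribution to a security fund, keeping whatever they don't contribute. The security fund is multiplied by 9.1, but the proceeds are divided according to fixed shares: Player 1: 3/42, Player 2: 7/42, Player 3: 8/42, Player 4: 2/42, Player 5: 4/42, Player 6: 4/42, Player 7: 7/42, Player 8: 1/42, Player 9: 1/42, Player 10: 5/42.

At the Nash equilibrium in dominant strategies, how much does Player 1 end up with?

115.20 dollars

For player j, contributing a unit is worthwhile iff 9.1 × (j's share) ≥ 1, i.e. iff j's share is at least 0.1099.
Player 2, Player 3, Player 7 and Player 10 are above the threshold, contributing 32 each; the remaining 6 contribute 0. Total contributed: 128.
Player 1 keeps 32 and receives 9.1 × 128 × 3/42 = 83.20 from the security fund, for a payoff of 115.20.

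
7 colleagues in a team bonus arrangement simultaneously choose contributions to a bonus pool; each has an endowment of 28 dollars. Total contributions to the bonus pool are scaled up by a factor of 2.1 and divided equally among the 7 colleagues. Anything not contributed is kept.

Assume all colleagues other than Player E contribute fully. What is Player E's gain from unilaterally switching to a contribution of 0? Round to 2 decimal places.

Switching from a contribution of 28 to 0 lets Player E keep an extra 28 dollars, but lowers the bonus pool by 28, which costs Player E their own share of that drop: 2.1/7 × 28 = 8.40.
Net gain = 28 − 8.40 = 19.60. The private return per contributed unit (0.3000) is below 1, so free-riding is indeed the best response regardless of what the others do.

19.60 dollars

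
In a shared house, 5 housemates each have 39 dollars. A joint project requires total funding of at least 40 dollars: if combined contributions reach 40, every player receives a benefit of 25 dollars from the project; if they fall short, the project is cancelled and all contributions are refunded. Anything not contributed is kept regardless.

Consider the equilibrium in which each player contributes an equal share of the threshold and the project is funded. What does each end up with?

Equal share of the threshold: 40/5 = 8.
At this profile no one gains by cutting their contribution: any cut drops the total below 40, the project is cancelled, contributions are refunded, and the deviator ends with 39, which is less than 39 − 8 + 25 = 56. Contributing more than 8 just wastes the excess. So contributing exactly 8 is a best response.
Each player's payoff: 39 − 8 + 25 = 56.

56 dollars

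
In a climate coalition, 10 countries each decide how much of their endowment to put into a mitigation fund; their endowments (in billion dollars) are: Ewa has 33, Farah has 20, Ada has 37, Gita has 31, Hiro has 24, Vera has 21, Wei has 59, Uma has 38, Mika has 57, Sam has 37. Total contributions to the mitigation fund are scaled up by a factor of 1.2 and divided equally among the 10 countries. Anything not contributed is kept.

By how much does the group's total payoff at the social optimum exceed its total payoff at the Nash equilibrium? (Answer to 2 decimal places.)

The private return per contributed unit is 1.2/10 = 0.1200 < 1 for every player regardless of endowment, so the Nash equilibrium is zero contribution and the group total is Σ E_j = 33 + 20 + 37 + 31 + 24 + 21 + 59 + 38 + 57 + 37 = 357.
Each contributed unit returns 1.200 to the group, so the social optimum is full contribution by everyone: group total = 1.200 × 357 = 428.40.
Efficiency loss = (1.200 − 1) × 357 = 71.40.

71.40 billion dollars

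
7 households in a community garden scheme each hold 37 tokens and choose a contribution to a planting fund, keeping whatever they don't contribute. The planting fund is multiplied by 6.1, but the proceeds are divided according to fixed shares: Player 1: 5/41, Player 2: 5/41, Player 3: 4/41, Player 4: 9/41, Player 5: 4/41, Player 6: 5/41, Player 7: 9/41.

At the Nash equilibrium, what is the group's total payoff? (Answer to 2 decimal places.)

Player j's private return per contributed unit is 6.1 × (j's share). Contributing is weakly dominant for j when that share is at least 1/6.1 = 0.1639, and contributing 0 is dominant otherwise.
Player 4 and Player 7 are above the threshold, contributing 37 each; the remaining 5 contribute 0. Total contributed: 74.
The planting fund pays out 6.1 × 74 = 451.40 in total (split across the unequal shares, but the aggregate is all that matters for the group sum).
The 5 free-riders keep 37 each, adding 185. Group total = 185 + 451.40 = 636.40.

636.40 tokens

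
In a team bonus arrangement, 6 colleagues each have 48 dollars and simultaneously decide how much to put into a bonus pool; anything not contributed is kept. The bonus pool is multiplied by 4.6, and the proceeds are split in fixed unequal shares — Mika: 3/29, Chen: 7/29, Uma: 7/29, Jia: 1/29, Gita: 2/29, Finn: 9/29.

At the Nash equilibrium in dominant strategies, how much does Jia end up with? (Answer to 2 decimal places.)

70.84 dollars

For player j, contributing a unit is worthwhile iff 4.6 × (j's share) ≥ 1, i.e. iff j's share is at least 0.2174.
Chen, Uma and Finn are above the threshold, contributing 48 each; the remaining 3 contribute 0. Total contributed: 144.
Jia keeps 48 and receives 4.6 × 144 × 1/29 = 22.84 from the bonus pool, for a payoff of 70.84.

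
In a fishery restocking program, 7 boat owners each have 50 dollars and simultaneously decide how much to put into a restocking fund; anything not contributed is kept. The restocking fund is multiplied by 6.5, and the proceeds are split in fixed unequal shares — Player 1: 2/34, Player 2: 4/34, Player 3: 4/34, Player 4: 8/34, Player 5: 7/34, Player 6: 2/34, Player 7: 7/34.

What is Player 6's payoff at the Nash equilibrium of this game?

A player with share s gets back 6.5·s per unit contributed, so full contribution is dominant for anyone with s > 1/6.5 = 0.1538 and zero contribution is dominant for anyone below.
The shares above 0.1538 belong to Player 4, Player 5 and Player 7, contributing 50 each; the remaining 4 contribute 0. Total contributed: 150.
Player 6 keeps 50 and receives 6.5 × 150 × 2/34 = 57.35 from the restocking fund, for a payoff of 107.35.

107.35 dollars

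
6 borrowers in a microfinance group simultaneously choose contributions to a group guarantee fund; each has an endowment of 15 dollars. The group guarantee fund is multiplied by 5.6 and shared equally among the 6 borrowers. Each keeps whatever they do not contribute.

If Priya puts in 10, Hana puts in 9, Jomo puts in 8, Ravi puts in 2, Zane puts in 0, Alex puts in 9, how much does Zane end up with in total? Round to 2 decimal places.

Total contributed: 10 + 9 + 8 + 2 + 0 + 9 = 38.
Each receives 5.6 × 38 / 6 = 35.47 from the group guarantee fund.
Zane keeps 15 − 0 = 15, so Zane's payoff is 15 + 35.47 = 50.47.

50.47 dollars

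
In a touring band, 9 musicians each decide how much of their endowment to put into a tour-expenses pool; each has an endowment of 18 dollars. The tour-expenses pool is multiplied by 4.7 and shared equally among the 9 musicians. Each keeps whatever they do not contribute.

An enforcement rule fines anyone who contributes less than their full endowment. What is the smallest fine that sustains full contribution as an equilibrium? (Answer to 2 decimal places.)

Given the others contribute fully, the best deviation is to contribute 0 (any partial contribution still incurs the fine and gives up units whose private return 0.5222 is below 1).
Deviating from 18 to 0 saves 18 dollars but forfeits the deviator's share of the drop in the tour-expenses pool: 4.7/9 × 18 = 9.40.
So the deviation gain is 18 − 9.40 = 8.60, and the fine must be at least 8.60 dollars to wipe it out.

8.60 dollars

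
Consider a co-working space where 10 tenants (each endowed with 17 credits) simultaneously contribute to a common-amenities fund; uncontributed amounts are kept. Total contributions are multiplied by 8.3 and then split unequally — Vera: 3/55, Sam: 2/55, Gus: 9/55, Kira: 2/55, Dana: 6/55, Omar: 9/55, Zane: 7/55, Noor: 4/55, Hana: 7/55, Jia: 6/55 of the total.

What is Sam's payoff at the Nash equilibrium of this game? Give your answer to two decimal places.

Player j's private return per contributed unit is 8.3 × (j's share). Contributing is weakly dominant for j when that share is at least 1/8.3 = 0.1205, and contributing 0 is dominant otherwise.
Gus, Omar, Zane and Hana clear that bar, contributing 17 each; the remaining 6 contribute 0. Total contributed: 68.
Sam keeps 17 and receives 8.3 × 68 × 2/55 = 20.52 from the common-amenities fund, for a payoff of 37.52.

37.52 credits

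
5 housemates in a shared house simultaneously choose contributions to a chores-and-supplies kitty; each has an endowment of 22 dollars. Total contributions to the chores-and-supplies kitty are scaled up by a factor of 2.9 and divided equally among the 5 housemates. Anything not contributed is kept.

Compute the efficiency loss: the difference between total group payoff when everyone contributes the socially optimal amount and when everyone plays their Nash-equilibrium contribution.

Each contributed unit returns 2.9/5 = 0.5800 to its contributor — below 1 — so contributing 0 is dominant for every player. At the Nash equilibrium everyone keeps their 22, and the group total is 5 × 22 = 110.
Each contributed unit returns 2.900 to the group as a whole (0.5800 to each of 5 players), which exceeds 1, so the social optimum is full contribution: group total = 2.900 × 110 = 319.00.
Efficiency loss = 319.00 − 110 = 209.00.

209.00 dollars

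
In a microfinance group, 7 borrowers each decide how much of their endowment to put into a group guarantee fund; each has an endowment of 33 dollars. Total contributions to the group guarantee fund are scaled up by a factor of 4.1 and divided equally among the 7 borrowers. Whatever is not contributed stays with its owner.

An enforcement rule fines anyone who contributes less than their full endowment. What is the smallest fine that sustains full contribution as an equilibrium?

13.67 dollars

Given the others contribute fully, the best deviation is to contribute 0 (any partial contribution still incurs the fine and gives up units whose private return 0.5857 is below 1).
Deviating from 33 to 0 saves 33 dollars but forfeits the deviator's share of the drop in the group guarantee fund: 4.1/7 × 33 = 19.33.
So the deviation gain is 33 − 19.33 = 13.67, and the fine must be at least 13.67 dollars to wipe it out.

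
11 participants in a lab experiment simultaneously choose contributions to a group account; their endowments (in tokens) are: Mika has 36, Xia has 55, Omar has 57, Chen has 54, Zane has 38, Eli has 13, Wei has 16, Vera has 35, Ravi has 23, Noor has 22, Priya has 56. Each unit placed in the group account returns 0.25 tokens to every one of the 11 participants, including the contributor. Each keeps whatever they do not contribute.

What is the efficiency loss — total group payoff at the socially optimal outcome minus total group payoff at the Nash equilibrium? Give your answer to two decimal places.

The private return per contributed unit is 0.25 < 1 for everyone, so the Nash equilibrium is zero contribution and the group total is Σ E_j = 36 + 55 + 57 + 54 + 38 + 13 + 16 + 35 + 23 + 22 + 56 = 405.
Each contributed unit returns 2.750 to the group, so the social optimum is full contribution by everyone: group total = 2.750 × 405 = 1113.75.
Efficiency loss = (2.750 − 1) × 405 = 708.75.

708.75 tokens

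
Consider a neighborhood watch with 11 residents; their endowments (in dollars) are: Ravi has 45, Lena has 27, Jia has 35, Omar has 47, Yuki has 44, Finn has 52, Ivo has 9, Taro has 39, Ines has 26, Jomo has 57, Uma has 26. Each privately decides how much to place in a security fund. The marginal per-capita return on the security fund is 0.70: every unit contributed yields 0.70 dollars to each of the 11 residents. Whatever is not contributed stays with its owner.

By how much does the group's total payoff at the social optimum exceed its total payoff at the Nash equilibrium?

2726.90 dollars

The private return per contributed unit is 0.70 < 1 for everyone, so the Nash equilibrium is zero contribution and the group total is Σ E_j = 45 + 27 + 35 + 47 + 44 + 52 + 9 + 39 + 26 + 57 + 26 = 407.
Each contributed unit returns 7.700 to the group, so the social optimum is full contribution by everyone: group total = 7.700 × 407 = 3133.90.
Efficiency loss = (7.700 − 1) × 407 = 2726.90.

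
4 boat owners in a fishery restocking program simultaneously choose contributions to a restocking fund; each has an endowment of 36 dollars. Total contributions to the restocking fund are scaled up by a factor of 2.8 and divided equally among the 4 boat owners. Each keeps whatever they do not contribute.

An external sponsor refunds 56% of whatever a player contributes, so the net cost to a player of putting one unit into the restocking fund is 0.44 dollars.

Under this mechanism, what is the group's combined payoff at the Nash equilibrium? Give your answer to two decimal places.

With the mechanism, a contributed unit returns (2.8/4) / 0.44 = 1.5909 per unit of net cost to the contributor — now above 1 — so contributing fully is weakly dominant for every player.
At the Nash equilibrium everyone contributes 36. Group total payoff = 4 × (36 × 0.56 + 2.8 × 36) = 483.84.

483.84 dollars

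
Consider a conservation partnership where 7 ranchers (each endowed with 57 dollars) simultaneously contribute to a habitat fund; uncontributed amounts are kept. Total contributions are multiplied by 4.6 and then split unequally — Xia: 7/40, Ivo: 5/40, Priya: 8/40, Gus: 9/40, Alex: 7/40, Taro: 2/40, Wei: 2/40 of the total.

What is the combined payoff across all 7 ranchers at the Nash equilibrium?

Each unit j contributes comes back to j as 4.6 × (j's share), so j prefers to contribute only if that share exceeds 1/4.6 = 0.2174; otherwise keeping the unit dominates.
Gus alone (share 9/40) is above the threshold, contributing 57; the remaining 6 contribute 0. Total contributed: 57.
The habitat fund pays out 4.6 × 57 = 262.20 in total (split across the unequal shares, but the aggregate is all that matters for the group sum).
The 6 free-riders keep 57 each, adding 342. Group total = 342 + 262.20 = 604.20.

604.20 dollars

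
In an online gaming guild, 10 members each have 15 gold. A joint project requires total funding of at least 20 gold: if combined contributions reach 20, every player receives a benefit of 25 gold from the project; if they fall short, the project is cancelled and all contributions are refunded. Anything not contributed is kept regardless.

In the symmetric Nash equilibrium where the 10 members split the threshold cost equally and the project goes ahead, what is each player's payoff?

38 gold

Equal share of the threshold: 20/10 = 2.
At this profile no one gains by cutting their contribution: any cut drops the total below 20, the project is cancelled, contributions are refunded, and the deviator ends with 15, which is less than 15 − 2 + 25 = 38. Contributing more than 2 just wastes the excess. So contributing exactly 2 is a best response.
Each player's payoff: 15 − 2 + 25 = 38.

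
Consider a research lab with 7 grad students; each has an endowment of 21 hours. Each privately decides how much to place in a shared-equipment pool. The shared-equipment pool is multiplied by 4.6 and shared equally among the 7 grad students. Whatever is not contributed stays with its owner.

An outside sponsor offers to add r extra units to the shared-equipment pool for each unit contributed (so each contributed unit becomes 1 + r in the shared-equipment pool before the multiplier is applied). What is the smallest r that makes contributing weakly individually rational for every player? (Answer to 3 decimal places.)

0.522

With matching at rate r, one contributed unit becomes (1 + r) in the shared-equipment pool and returns 4.6 × (1 + r) / 7 to the contributor.
Setting this equal to 1: 1 + r = 7/4.6 = 1.5217.
So the minimum matching rate is r = 1.5217 − 1 = 0.522.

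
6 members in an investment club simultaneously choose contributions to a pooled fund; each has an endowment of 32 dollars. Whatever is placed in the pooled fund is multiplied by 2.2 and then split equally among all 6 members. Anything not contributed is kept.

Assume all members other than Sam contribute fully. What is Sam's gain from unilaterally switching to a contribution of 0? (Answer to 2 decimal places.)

Switching from a contribution of 32 to 0 lets Sam keep an extra 32 dollars, but lowers the pooled fund by 32, which costs Sam their own share of that drop: 2.2/6 × 32 = 11.73.
Net gain = 32 − 11.73 = 20.27. The private return per contributed unit (0.3667) is below 1, so free-riding is indeed the best response regardless of what the others do.

20.27 dollars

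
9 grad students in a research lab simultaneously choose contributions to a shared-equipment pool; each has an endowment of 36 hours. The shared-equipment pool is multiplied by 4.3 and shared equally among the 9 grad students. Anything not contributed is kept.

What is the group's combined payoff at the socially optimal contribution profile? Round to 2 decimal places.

Each contributed unit returns 4.300 to the group as a whole (0.4778 to each of 9 players), which exceeds 1, so the social optimum is full contribution: group total = 4.300 × 324 = 1393.20.

1393.20 hours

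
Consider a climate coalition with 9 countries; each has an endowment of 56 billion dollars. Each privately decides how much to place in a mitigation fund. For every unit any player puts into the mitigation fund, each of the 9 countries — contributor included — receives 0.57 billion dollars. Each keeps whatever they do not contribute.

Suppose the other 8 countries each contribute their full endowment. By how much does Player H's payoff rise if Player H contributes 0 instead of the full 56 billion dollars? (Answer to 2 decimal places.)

Switching from a contribution of 56 to 0 lets Player H keep an extra 56 billion dollars, but lowers the mitigation fund by 56, which costs Player H their own share of that drop: 0.57 × 56 = 31.92.
Net gain = 56 − 31.92 = 24.08. The private return per contributed unit (0.57) is below 1, so free-riding is indeed the best response regardless of what the others do.

24.08 billion dollars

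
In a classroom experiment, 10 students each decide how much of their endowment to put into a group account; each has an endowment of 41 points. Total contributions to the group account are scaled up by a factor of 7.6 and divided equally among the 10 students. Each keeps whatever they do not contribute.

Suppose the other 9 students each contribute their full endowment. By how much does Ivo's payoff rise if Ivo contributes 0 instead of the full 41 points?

Switching from a contribution of 41 to 0 lets Ivo keep an extra 41 points, but lowers the group account by 41, which costs Ivo their own share of that drop: 7.6/10 × 41 = 31.16.
Net gain = 41 − 31.16 = 9.84. The private return per contributed unit (0.7600) is below 1, so free-riding is indeed the best response regardless of what the others do.

9.84 points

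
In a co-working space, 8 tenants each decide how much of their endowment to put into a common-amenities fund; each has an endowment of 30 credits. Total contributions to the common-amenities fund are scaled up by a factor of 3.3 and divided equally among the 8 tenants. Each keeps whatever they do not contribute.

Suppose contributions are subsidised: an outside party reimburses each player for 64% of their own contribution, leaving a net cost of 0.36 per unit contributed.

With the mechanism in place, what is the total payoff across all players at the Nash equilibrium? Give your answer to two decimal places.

945.60 credits

With the mechanism, a contributed unit returns (3.3/8) / 0.36 = 1.1458 per unit of net cost to the contributor — now above 1 — so contributing fully is weakly dominant for every player.
So the Nash equilibrium is full contribution by all 8; the group earns 8 × (30 × 0.64 + 3.3 × 30) = 945.60.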